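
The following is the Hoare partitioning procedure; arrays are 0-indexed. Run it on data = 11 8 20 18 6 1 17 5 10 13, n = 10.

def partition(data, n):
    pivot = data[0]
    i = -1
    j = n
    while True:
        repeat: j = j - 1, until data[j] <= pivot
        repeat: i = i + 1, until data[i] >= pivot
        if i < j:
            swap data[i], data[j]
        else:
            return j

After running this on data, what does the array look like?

pivot = data[0] = 11; i = -1, j = 10
j→8 (data[8]=10≤11), i→0 (data[0]=11≥11); i<j, swap → 10 8 20 18 6 1 17 5 11 13
j→7 (data[7]=5≤11), i→2 (data[2]=20≥11); i<j, swap → 10 8 5 18 6 1 17 20 11 13
j→5 (data[5]=1≤11), i→3 (data[3]=18≥11); i<j, swap → 10 8 5 1 6 18 17 20 11 13
j→4, i→5; i≥j, return j=4. data = 10 8 5 1 6 18 17 20 11 13

10 8 5 1 6 18 17 20 11 13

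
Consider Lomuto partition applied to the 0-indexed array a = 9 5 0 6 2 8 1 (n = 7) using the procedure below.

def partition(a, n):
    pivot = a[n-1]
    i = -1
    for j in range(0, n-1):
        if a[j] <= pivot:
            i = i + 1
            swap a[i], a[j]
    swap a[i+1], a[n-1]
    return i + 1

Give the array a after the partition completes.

pivot = a[6] = 1; i = -1
j=0: a[0]=9 > 1 → no swap
j=1: a[1]=5 > 1 → no swap
j=2: a[2]=0 ≤ 1 → i=0, swap a[0],a[2] → 0 5 9 6 2 8 1
j=3: a[3]=6 > 1 → no swap
j=4: a[4]=2 > 1 → no swap
j=5: a[5]=8 > 1 → no swap
final swap a[1],a[6] → 0 1 9 6 2 8 5; return 1

0 1 9 6 2 8 5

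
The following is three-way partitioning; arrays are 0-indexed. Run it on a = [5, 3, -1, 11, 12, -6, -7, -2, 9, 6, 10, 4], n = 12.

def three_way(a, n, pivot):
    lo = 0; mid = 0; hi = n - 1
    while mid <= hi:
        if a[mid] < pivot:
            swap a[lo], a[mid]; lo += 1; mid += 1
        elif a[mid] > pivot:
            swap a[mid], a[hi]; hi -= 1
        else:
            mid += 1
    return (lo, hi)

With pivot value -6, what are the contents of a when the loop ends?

[-7, -6, 11, 12, -1, 3, -2, 9, 6, 10, 4, 5]

pivot = -6; lo=0, mid=0, hi=11
a[mid]=5>-6: swap a[0],a[11]; hi=10 → [4, 3, -1, 11, 12, -6, -7, -2, 9, 6, 10, 5]
a[mid]=4>-6: swap a[0],a[10]; hi=9 → [10, 3, -1, 11, 12, -6, -7, -2, 9, 6, 4, 5]
a[mid]=10>-6: swap a[0],a[9]; hi=8 → [6, 3, -1, 11, 12, -6, -7, -2, 9, 10, 4, 5]
a[mid]=6>-6: swap a[0],a[8]; hi=7 → [9, 3, -1, 11, 12, -6, -7, -2, 6, 10, 4, 5]
a[mid]=9>-6: swap a[0],a[7]; hi=6 → [-2, 3, -1, 11, 12, -6, -7, 9, 6, 10, 4, 5]
a[mid]=-2>-6: swap a[0],a[6]; hi=5 → [-7, 3, -1, 11, 12, -6, -2, 9, 6, 10, 4, 5]
a[mid]=-7<-6: swap a[0],a[0]; lo=1,mid=1 → [-7, 3, -1, 11, 12, -6, -2, 9, 6, 10, 4, 5]
a[mid]=3>-6: swap a[1],a[5]; hi=4 → [-7, -6, -1, 11, 12, 3, -2, 9, 6, 10, 4, 5]
a[mid]=-6=-6: mid=2
a[mid]=-1>-6: swap a[2],a[4]; hi=3 → [-7, -6, 12, 11, -1, 3, -2, 9, 6, 10, 4, 5]
a[mid]=12>-6: swap a[2],a[3]; hi=2 → [-7, -6, 11, 12, -1, 3, -2, 9, 6, 10, 4, 5]
a[mid]=11>-6: swap a[2],a[2]; hi=1 → [-7, -6, 11, 12, -1, 3, -2, 9, 6, 10, 4, 5]
end: lo=1, hi=1; a = [-7, -6, 11, 12, -1, 3, -2, 9, 6, 10, 4, 5]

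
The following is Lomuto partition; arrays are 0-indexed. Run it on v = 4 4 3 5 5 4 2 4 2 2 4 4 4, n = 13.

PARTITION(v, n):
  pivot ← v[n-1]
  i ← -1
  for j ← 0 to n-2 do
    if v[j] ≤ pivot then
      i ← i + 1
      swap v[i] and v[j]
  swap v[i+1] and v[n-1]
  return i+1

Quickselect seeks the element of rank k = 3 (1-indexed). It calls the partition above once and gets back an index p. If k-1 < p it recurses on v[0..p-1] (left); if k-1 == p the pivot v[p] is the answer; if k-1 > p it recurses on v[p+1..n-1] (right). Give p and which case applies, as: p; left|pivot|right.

pivot=4, i=-1
j=0: 4≤4, i=0, swap(0,0) ⇒ 4 4 3 5 5 4 2 4 2 2 4 4 4
j=1: 4≤4, i=1, swap(1,1) ⇒ 4 4 3 5 5 4 2 4 2 2 4 4 4
j=2: 3≤4, i=2, swap(2,2) ⇒ 4 4 3 5 5 4 2 4 2 2 4 4 4
j=3: 5>4, skip
j=4: 5>4, skip
j=5: 4≤4, i=3, swap(3,5) ⇒ 4 4 3 4 5 5 2 4 2 2 4 4 4
j=6: 2≤4, i=4, swap(4,6) ⇒ 4 4 3 4 2 5 5 4 2 2 4 4 4
j=7: 4≤4, i=5, swap(5,7) ⇒ 4 4 3 4 2 4 5 5 2 2 4 4 4
j=8: 2≤4, i=6, swap(6,8) ⇒ 4 4 3 4 2 4 2 5 5 2 4 4 4
j=9: 2≤4, i=7, swap(7,9) ⇒ 4 4 3 4 2 4 2 2 5 5 4 4 4
j=10: 4≤4, i=8, swap(8,10) ⇒ 4 4 3 4 2 4 2 2 4 5 5 4 4
j=11: 4≤4, i=9, swap(9,11) ⇒ 4 4 3 4 2 4 2 2 4 4 5 5 4
swap(10,12) ⇒ 4 4 3 4 2 4 2 2 4 4 4 5 5; return 10
p = 10; k-1 = 2 < 10 ⇒ left

10; left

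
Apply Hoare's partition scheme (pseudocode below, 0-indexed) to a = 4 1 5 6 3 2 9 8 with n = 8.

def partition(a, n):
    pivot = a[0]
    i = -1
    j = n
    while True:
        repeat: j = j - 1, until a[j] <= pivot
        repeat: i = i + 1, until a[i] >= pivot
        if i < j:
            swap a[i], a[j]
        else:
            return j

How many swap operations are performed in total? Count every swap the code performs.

pivot = a[0] = 4; i = -1, j = 8
j→5 (a[5]=2≤4), i→0 (a[0]=4≥4); i<j, swap → 2 1 5 6 3 4 9 8
j→4 (a[4]=3≤4), i→2 (a[2]=5≥4); i<j, swap → 2 1 3 6 5 4 9 8
j→2, i→3; i≥j, return j=2. a = 2 1 3 6 5 4 9 8

2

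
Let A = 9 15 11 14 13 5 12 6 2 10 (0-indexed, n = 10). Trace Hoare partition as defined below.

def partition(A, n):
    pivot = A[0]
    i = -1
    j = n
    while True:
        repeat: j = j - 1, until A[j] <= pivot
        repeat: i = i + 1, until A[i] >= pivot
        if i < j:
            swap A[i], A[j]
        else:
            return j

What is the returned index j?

pivot = A[0] = 9; i = -1, j = 10
j→8 (A[8]=2≤9), i→0 (A[0]=9≥9); i<j, swap → 2 15 11 14 13 5 12 6 9 10
j→7 (A[7]=6≤9), i→1 (A[1]=15≥9); i<j, swap → 2 6 11 14 13 5 12 15 9 10
j→5 (A[5]=5≤9), i→2 (A[2]=11≥9); i<j, swap → 2 6 5 14 13 11 12 15 9 10
j→2, i→3; i≥j, return j=2. A = 2 6 5 14 13 11 12 15 9 10

2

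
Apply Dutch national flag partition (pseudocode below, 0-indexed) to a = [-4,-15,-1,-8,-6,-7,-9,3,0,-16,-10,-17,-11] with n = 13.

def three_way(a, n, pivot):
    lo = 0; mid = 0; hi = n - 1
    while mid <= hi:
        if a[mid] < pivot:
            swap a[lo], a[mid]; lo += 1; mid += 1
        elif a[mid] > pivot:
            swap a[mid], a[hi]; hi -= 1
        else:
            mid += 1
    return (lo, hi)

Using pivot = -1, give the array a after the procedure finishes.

lo=0 mid=0 hi=12
-4<-1: swap(0,0), lo=1 mid=1 ⇒ [-4,-15,-1,-8,-6,-7,-9,3,0,-16,-10,-17,-11]
-15<-1: swap(1,1), lo=2 mid=2 ⇒ [-4,-15,-1,-8,-6,-7,-9,3,0,-16,-10,-17,-11]
-1=-1: mid=3
-8<-1: swap(2,3), lo=3 mid=4 ⇒ [-4,-15,-8,-1,-6,-7,-9,3,0,-16,-10,-17,-11]
-6<-1: swap(3,4), lo=4 mid=5 ⇒ [-4,-15,-8,-6,-1,-7,-9,3,0,-16,-10,-17,-11]
-7<-1: swap(4,5), lo=5 mid=6 ⇒ [-4,-15,-8,-6,-7,-1,-9,3,0,-16,-10,-17,-11]
-9<-1: swap(5,6), lo=6 mid=7 ⇒ [-4,-15,-8,-6,-7,-9,-1,3,0,-16,-10,-17,-11]
3>-1: swap(7,12), hi=11 ⇒ [-4,-15,-8,-6,-7,-9,-1,-11,0,-16,-10,-17,3]
-11<-1: swap(6,7), lo=7 mid=8 ⇒ [-4,-15,-8,-6,-7,-9,-11,-1,0,-16,-10,-17,3]
0>-1: swap(8,11), hi=10 ⇒ [-4,-15,-8,-6,-7,-9,-11,-1,-17,-16,-10,0,3]
-17<-1: swap(7,8), lo=8 mid=9 ⇒ [-4,-15,-8,-6,-7,-9,-11,-17,-1,-16,-10,0,3]
-16<-1: swap(8,9), lo=9 mid=10 ⇒ [-4,-15,-8,-6,-7,-9,-11,-17,-16,-1,-10,0,3]
-10<-1: swap(9,10), lo=10 mid=11 ⇒ [-4,-15,-8,-6,-7,-9,-11,-17,-16,-10,-1,0,3]
done. lo=10 hi=10; a=[-4,-15,-8,-6,-7,-9,-11,-17,-16,-10,-1,0,3]

[-4,-15,-8,-6,-7,-9,-11,-17,-16,-10,-1,0,3]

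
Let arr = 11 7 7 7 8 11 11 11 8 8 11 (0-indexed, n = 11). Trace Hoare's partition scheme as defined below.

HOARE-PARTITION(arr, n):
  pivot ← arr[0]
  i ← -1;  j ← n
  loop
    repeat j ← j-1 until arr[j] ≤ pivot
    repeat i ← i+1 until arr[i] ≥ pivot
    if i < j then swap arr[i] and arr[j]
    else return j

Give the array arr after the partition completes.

11 7 7 7 8 8 8 11 11 11 11

pivot = arr[0] = 11; i = -1, j = 11
j→10 (arr[10]=11≤11), i→0 (arr[0]=11≥11); i<j, swap → 11 7 7 7 8 11 11 11 8 8 11
j→9 (arr[9]=8≤11), i→5 (arr[5]=11≥11); i<j, swap → 11 7 7 7 8 8 11 11 8 11 11
j→8 (arr[8]=8≤11), i→6 (arr[6]=11≥11); i<j, swap → 11 7 7 7 8 8 8 11 11 11 11
j→7, i→7; i≥j, return j=7. arr = 11 7 7 7 8 8 8 11 11 11 11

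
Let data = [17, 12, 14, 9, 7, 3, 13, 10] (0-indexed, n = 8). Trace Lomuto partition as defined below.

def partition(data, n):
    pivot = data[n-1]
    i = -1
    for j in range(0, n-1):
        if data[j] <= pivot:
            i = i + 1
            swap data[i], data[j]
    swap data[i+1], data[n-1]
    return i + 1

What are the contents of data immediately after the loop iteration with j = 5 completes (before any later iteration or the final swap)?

[9, 7, 3, 17, 12, 14, 13, 10]

pivot=10, i=-1
j=0: 17>10, skip
j=1: 12>10, skip
j=2: 14>10, skip
j=3: 9≤10, i=0, swap(0,3) ⇒ [9, 12, 14, 17, 7, 3, 13, 10]
j=4: 7≤10, i=1, swap(1,4) ⇒ [9, 7, 14, 17, 12, 3, 13, 10]
j=5: 3≤10, i=2, swap(2,5) ⇒ [9, 7, 3, 17, 12, 14, 13, 10]
(after j=5) data = [9, 7, 3, 17, 12, 14, 13, 10]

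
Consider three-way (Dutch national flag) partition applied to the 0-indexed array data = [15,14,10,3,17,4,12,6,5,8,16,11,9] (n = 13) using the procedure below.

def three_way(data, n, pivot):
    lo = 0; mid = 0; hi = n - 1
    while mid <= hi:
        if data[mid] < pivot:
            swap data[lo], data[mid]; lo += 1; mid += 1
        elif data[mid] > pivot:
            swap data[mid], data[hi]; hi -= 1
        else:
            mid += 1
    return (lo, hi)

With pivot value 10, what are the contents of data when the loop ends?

lo=0 mid=0 hi=12
15>10: swap(0,12), hi=11 ⇒ [9,14,10,3,17,4,12,6,5,8,16,11,15]
9<10: swap(0,0), lo=1 mid=1 ⇒ [9,14,10,3,17,4,12,6,5,8,16,11,15]
14>10: swap(1,11), hi=10 ⇒ [9,11,10,3,17,4,12,6,5,8,16,14,15]
11>10: swap(1,10), hi=9 ⇒ [9,16,10,3,17,4,12,6,5,8,11,14,15]
16>10: swap(1,9), hi=8 ⇒ [9,8,10,3,17,4,12,6,5,16,11,14,15]
8<10: swap(1,1), lo=2 mid=2 ⇒ [9,8,10,3,17,4,12,6,5,16,11,14,15]
10=10: mid=3
3<10: swap(2,3), lo=3 mid=4 ⇒ [9,8,3,10,17,4,12,6,5,16,11,14,15]
17>10: swap(4,8), hi=7 ⇒ [9,8,3,10,5,4,12,6,17,16,11,14,15]
5<10: swap(3,4), lo=4 mid=5 ⇒ [9,8,3,5,10,4,12,6,17,16,11,14,15]
4<10: swap(4,5), lo=5 mid=6 ⇒ [9,8,3,5,4,10,12,6,17,16,11,14,15]
12>10: swap(6,7), hi=6 ⇒ [9,8,3,5,4,10,6,12,17,16,11,14,15]
6<10: swap(5,6), lo=6 mid=7 ⇒ [9,8,3,5,4,6,10,12,17,16,11,14,15]
done. lo=6 hi=6; data=[9,8,3,5,4,6,10,12,17,16,11,14,15]

[9,8,3,5,4,6,10,12,17,16,11,14,15]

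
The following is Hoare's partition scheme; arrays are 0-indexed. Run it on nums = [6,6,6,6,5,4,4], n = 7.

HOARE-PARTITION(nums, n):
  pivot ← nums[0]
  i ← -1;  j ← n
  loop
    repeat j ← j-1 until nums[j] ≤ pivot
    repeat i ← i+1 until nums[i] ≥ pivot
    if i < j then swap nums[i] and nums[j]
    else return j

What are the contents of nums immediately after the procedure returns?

pivot = nums[0] = 6; i = -1, j = 7
j→6 (nums[6]=4≤6), i→0 (nums[0]=6≥6); i<j, swap → [4,6,6,6,5,4,6]
j→5 (nums[5]=4≤6), i→1 (nums[1]=6≥6); i<j, swap → [4,4,6,6,5,6,6]
j→4 (nums[4]=5≤6), i→2 (nums[2]=6≥6); i<j, swap → [4,4,5,6,6,6,6]
j→3, i→3; i≥j, return j=3. nums = [4,4,5,6,6,6,6]

[4,4,5,6,6,6,6]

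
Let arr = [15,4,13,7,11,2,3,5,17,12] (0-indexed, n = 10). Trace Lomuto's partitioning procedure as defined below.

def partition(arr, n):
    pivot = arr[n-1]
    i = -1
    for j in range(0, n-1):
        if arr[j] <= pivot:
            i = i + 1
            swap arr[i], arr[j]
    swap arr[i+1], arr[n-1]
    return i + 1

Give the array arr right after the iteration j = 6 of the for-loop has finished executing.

[4,7,11,2,3,15,13,5,17,12]

pivot=12, i=-1
j=0: 15>12, skip
j=1: 4≤12, i=0, swap(0,1) ⇒ [4,15,13,7,11,2,3,5,17,12]
j=2: 13>12, skip
j=3: 7≤12, i=1, swap(1,3) ⇒ [4,7,13,15,11,2,3,5,17,12]
j=4: 11≤12, i=2, swap(2,4) ⇒ [4,7,11,15,13,2,3,5,17,12]
j=5: 2≤12, i=3, swap(3,5) ⇒ [4,7,11,2,13,15,3,5,17,12]
j=6: 3≤12, i=4, swap(4,6) ⇒ [4,7,11,2,3,15,13,5,17,12]
(after j=6) arr = [4,7,11,2,3,15,13,5,17,12]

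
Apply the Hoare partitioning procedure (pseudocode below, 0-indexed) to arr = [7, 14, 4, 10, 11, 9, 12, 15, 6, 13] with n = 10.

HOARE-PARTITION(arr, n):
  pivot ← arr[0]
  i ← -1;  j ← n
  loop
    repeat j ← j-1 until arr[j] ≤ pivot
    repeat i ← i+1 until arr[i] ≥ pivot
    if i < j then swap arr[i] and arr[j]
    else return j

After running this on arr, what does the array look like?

[6, 4, 14, 10, 11, 9, 12, 15, 7, 13]

pivot = arr[0] = 7; i = -1, j = 10
j→8 (arr[8]=6≤7), i→0 (arr[0]=7≥7); i<j, swap → [6, 14, 4, 10, 11, 9, 12, 15, 7, 13]
j→2 (arr[2]=4≤7), i→1 (arr[1]=14≥7); i<j, swap → [6, 4, 14, 10, 11, 9, 12, 15, 7, 13]
j→1, i→2; i≥j, return j=1. arr = [6, 4, 14, 10, 11, 9, 12, 15, 7, 13]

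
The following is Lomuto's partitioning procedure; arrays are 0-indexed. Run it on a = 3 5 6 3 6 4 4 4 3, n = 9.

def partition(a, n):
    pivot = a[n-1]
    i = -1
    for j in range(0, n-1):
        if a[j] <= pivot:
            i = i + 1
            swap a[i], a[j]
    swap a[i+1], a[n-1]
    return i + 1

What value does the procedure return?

pivot=3, i=-1
j=0: 3≤3, i=0, swap(0,0) ⇒ 3 5 6 3 6 4 4 4 3
j=1: 5>3, skip
j=2: 6>3, skip
j=3: 3≤3, i=1, swap(1,3) ⇒ 3 3 6 5 6 4 4 4 3
j=4: 6>3, skip
j=5: 4>3, skip
j=6: 4>3, skip
j=7: 4>3, skip
swap(2,8) ⇒ 3 3 3 5 6 4 4 4 6; return 2

2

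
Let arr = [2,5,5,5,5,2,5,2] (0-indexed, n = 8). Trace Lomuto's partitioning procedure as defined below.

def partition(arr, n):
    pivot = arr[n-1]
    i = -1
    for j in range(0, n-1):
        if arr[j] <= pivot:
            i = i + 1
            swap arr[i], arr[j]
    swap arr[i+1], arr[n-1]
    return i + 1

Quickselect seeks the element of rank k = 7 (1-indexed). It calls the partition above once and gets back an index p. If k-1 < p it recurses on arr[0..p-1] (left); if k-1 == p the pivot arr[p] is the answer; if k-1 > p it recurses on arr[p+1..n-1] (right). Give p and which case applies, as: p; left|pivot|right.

pivot=2, i=-1
j=0: 2≤2, i=0, swap(0,0) ⇒ [2,5,5,5,5,2,5,2]
j=1: 5>2, skip
j=2: 5>2, skip
j=3: 5>2, skip
j=4: 5>2, skip
j=5: 2≤2, i=1, swap(1,5) ⇒ [2,2,5,5,5,5,5,2]
j=6: 5>2, skip
swap(2,7) ⇒ [2,2,2,5,5,5,5,5]; return 2
p = 2; k-1 = 6 > 2 ⇒ right

2; right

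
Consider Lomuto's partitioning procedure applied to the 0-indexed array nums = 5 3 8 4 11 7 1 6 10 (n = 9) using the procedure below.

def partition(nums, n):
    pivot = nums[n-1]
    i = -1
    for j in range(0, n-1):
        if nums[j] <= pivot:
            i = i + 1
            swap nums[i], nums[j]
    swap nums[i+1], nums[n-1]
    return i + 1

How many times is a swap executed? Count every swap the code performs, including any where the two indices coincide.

8

pivot=10, i=-1
j=0: 5≤10, i=0, swap(0,0) ⇒ 5 3 8 4 11 7 1 6 10
j=1: 3≤10, i=1, swap(1,1) ⇒ 5 3 8 4 11 7 1 6 10
j=2: 8≤10, i=2, swap(2,2) ⇒ 5 3 8 4 11 7 1 6 10
j=3: 4≤10, i=3, swap(3,3) ⇒ 5 3 8 4 11 7 1 6 10
j=4: 11>10, skip
j=5: 7≤10, i=4, swap(4,5) ⇒ 5 3 8 4 7 11 1 6 10
j=6: 1≤10, i=5, swap(5,6) ⇒ 5 3 8 4 7 1 11 6 10
j=7: 6≤10, i=6, swap(6,7) ⇒ 5 3 8 4 7 1 6 11 10
swap(7,8) ⇒ 5 3 8 4 7 1 6 10 11; return 7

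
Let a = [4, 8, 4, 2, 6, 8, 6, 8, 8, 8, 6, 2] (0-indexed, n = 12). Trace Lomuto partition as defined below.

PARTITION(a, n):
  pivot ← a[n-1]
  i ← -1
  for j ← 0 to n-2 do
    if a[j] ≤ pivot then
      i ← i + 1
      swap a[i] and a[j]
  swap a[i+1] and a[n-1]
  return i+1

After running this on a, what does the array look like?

[2, 2, 4, 4, 6, 8, 6, 8, 8, 8, 6, 8]

pivot=2, i=-1
j=0: 4>2, skip
j=1: 8>2, skip
j=2: 4>2, skip
j=3: 2≤2, i=0, swap(0,3) ⇒ [2, 8, 4, 4, 6, 8, 6, 8, 8, 8, 6, 2]
j=4: 6>2, skip
j=5: 8>2, skip
j=6: 6>2, skip
j=7: 8>2, skip
j=8: 8>2, skip
j=9: 8>2, skip
j=10: 6>2, skip
swap(1,11) ⇒ [2, 2, 4, 4, 6, 8, 6, 8, 8, 8, 6, 8]; return 1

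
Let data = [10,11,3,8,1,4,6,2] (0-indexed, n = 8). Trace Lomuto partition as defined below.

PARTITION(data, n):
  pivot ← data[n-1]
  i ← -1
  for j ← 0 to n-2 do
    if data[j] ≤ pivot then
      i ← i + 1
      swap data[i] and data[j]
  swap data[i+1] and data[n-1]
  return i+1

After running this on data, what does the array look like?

pivot=2, i=-1
j=0: 10>2, skip
j=1: 11>2, skip
j=2: 3>2, skip
j=3: 8>2, skip
j=4: 1≤2, i=0, swap(0,4) ⇒ [1,11,3,8,10,4,6,2]
j=5: 4>2, skip
j=6: 6>2, skip
swap(1,7) ⇒ [1,2,3,8,10,4,6,11]; return 1

[1,2,3,8,10,4,6,11]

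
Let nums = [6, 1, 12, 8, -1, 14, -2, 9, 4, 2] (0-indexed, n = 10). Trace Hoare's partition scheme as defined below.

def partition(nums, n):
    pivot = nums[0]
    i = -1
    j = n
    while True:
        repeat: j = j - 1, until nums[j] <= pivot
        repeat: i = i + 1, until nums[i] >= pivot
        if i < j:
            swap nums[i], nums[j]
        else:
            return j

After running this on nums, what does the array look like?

pivot = nums[0] = 6; i = -1, j = 10
j→9 (nums[9]=2≤6), i→0 (nums[0]=6≥6); i<j, swap → [2, 1, 12, 8, -1, 14, -2, 9, 4, 6]
j→8 (nums[8]=4≤6), i→2 (nums[2]=12≥6); i<j, swap → [2, 1, 4, 8, -1, 14, -2, 9, 12, 6]
j→6 (nums[6]=-2≤6), i→3 (nums[3]=8≥6); i<j, swap → [2, 1, 4, -2, -1, 14, 8, 9, 12, 6]
j→4, i→5; i≥j, return j=4. nums = [2, 1, 4, -2, -1, 14, 8, 9, 12, 6]

[2, 1, 4, -2, -1, 14, 8, 9, 12, 6]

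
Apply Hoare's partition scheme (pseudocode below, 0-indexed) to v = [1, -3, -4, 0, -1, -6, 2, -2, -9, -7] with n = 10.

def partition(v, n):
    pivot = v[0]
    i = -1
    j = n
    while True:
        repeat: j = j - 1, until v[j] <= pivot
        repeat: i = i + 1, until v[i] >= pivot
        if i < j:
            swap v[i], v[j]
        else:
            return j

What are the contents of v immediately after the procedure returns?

[-7, -3, -4, 0, -1, -6, -9, -2, 2, 1]

pivot=1
j stops at 9 (-7), i stops at 0 (1); swap ⇒ [-7, -3, -4, 0, -1, -6, 2, -2, -9, 1]
j stops at 8 (-9), i stops at 6 (2); swap ⇒ [-7, -3, -4, 0, -1, -6, -9, -2, 2, 1]
j stops at 7, i stops at 8; i≥j ⇒ return 7. v=[-7, -3, -4, 0, -1, -6, -9, -2, 2, 1]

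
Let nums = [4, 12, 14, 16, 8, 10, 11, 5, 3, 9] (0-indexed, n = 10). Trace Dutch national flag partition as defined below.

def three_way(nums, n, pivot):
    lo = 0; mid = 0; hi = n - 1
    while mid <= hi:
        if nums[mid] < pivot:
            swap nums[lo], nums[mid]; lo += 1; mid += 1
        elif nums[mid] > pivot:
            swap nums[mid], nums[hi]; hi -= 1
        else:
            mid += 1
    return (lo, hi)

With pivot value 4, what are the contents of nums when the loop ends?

[3, 4, 16, 8, 10, 11, 5, 14, 9, 12]

pivot = 4; lo=0, mid=0, hi=9
nums[mid]=4=4: mid=1
nums[mid]=12>4: swap nums[1],nums[9]; hi=8 → [4, 9, 14, 16, 8, 10, 11, 5, 3, 12]
nums[mid]=9>4: swap nums[1],nums[8]; hi=7 → [4, 3, 14, 16, 8, 10, 11, 5, 9, 12]
nums[mid]=3<4: swap nums[0],nums[1]; lo=1,mid=2 → [3, 4, 14, 16, 8, 10, 11, 5, 9, 12]
nums[mid]=14>4: swap nums[2],nums[7]; hi=6 → [3, 4, 5, 16, 8, 10, 11, 14, 9, 12]
nums[mid]=5>4: swap nums[2],nums[6]; hi=5 → [3, 4, 11, 16, 8, 10, 5, 14, 9, 12]
nums[mid]=11>4: swap nums[2],nums[5]; hi=4 → [3, 4, 10, 16, 8, 11, 5, 14, 9, 12]
nums[mid]=10>4: swap nums[2],nums[4]; hi=3 → [3, 4, 8, 16, 10, 11, 5, 14, 9, 12]
nums[mid]=8>4: swap nums[2],nums[3]; hi=2 → [3, 4, 16, 8, 10, 11, 5, 14, 9, 12]
nums[mid]=16>4: swap nums[2],nums[2]; hi=1 → [3, 4, 16, 8, 10, 11, 5, 14, 9, 12]
end: lo=1, hi=1; nums = [3, 4, 16, 8, 10, 11, 5, 14, 9, 12]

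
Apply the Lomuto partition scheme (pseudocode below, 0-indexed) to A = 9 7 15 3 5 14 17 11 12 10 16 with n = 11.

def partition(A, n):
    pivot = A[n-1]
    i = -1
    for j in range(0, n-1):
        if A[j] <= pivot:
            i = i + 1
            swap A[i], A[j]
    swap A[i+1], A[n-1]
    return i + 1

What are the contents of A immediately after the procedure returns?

pivot=16, i=-1
j=0: 9≤16, i=0, swap(0,0) ⇒ 9 7 15 3 5 14 17 11 12 10 16
j=1: 7≤16, i=1, swap(1,1) ⇒ 9 7 15 3 5 14 17 11 12 10 16
j=2: 15≤16, i=2, swap(2,2) ⇒ 9 7 15 3 5 14 17 11 12 10 16
j=3: 3≤16, i=3, swap(3,3) ⇒ 9 7 15 3 5 14 17 11 12 10 16
j=4: 5≤16, i=4, swap(4,4) ⇒ 9 7 15 3 5 14 17 11 12 10 16
j=5: 14≤16, i=5, swap(5,5) ⇒ 9 7 15 3 5 14 17 11 12 10 16
j=6: 17>16, skip
j=7: 11≤16, i=6, swap(6,7) ⇒ 9 7 15 3 5 14 11 17 12 10 16
j=8: 12≤16, i=7, swap(7,8) ⇒ 9 7 15 3 5 14 11 12 17 10 16
j=9: 10≤16, i=8, swap(8,9) ⇒ 9 7 15 3 5 14 11 12 10 17 16
swap(9,10) ⇒ 9 7 15 3 5 14 11 12 10 16 17; return 9

9 7 15 3 5 14 11 12 10 16 17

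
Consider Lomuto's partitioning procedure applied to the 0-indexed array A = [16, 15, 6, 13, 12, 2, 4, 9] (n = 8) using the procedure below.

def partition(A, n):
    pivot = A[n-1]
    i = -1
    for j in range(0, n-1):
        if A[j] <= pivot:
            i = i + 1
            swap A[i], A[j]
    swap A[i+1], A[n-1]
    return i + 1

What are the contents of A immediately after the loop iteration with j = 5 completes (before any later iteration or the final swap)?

pivot=9, i=-1
j=0: 16>9, skip
j=1: 15>9, skip
j=2: 6≤9, i=0, swap(0,2) ⇒ [6, 15, 16, 13, 12, 2, 4, 9]
j=3: 13>9, skip
j=4: 12>9, skip
j=5: 2≤9, i=1, swap(1,5) ⇒ [6, 2, 16, 13, 12, 15, 4, 9]
(after j=5) A = [6, 2, 16, 13, 12, 15, 4, 9]

[6, 2, 16, 13, 12, 15, 4, 9]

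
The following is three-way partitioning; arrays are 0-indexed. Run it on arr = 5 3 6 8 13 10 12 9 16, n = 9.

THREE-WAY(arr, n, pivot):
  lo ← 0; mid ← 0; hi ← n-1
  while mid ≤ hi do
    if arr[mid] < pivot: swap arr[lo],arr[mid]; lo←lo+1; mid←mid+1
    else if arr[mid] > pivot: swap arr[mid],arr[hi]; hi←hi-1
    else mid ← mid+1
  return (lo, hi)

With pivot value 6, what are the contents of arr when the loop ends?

5 3 6 13 10 12 9 16 8

lo=0 mid=0 hi=8
5<6: swap(0,0), lo=1 mid=1 ⇒ 5 3 6 8 13 10 12 9 16
3<6: swap(1,1), lo=2 mid=2 ⇒ 5 3 6 8 13 10 12 9 16
6=6: mid=3
8>6: swap(3,8), hi=7 ⇒ 5 3 6 16 13 10 12 9 8
16>6: swap(3,7), hi=6 ⇒ 5 3 6 9 13 10 12 16 8
9>6: swap(3,6), hi=5 ⇒ 5 3 6 12 13 10 9 16 8
12>6: swap(3,5), hi=4 ⇒ 5 3 6 10 13 12 9 16 8
10>6: swap(3,4), hi=3 ⇒ 5 3 6 13 10 12 9 16 8
13>6: swap(3,3), hi=2 ⇒ 5 3 6 13 10 12 9 16 8
done. lo=2 hi=2; arr=5 3 6 13 10 12 9 16 8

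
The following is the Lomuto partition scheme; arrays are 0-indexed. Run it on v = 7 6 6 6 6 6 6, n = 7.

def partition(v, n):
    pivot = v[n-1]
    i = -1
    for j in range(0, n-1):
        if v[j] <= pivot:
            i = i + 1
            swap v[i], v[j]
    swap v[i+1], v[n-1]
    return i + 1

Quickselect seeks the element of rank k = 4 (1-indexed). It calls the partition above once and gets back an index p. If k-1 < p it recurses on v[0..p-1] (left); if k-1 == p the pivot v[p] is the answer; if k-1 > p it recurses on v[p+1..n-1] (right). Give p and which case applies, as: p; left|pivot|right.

pivot=6, i=-1
j=0: 7>6, skip
j=1: 6≤6, i=0, swap(0,1) ⇒ 6 7 6 6 6 6 6
j=2: 6≤6, i=1, swap(1,2) ⇒ 6 6 7 6 6 6 6
j=3: 6≤6, i=2, swap(2,3) ⇒ 6 6 6 7 6 6 6
j=4: 6≤6, i=3, swap(3,4) ⇒ 6 6 6 6 7 6 6
j=5: 6≤6, i=4, swap(4,5) ⇒ 6 6 6 6 6 7 6
swap(5,6) ⇒ 6 6 6 6 6 6 7; return 5
p = 5; k-1 = 3 < 5 ⇒ left

5; left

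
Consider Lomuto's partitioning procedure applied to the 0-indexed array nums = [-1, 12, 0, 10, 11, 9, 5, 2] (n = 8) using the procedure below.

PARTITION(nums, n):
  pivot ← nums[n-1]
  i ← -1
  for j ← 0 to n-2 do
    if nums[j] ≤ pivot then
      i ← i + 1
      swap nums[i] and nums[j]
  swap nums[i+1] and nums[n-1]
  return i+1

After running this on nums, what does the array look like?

pivot = nums[7] = 2; i = -1
j=0: nums[0]=-1 ≤ 2 → i=0, swap nums[0],nums[0] (no change) → [-1, 12, 0, 10, 11, 9, 5, 2]
j=1: nums[1]=12 > 2 → no swap
j=2: nums[2]=0 ≤ 2 → i=1, swap nums[1],nums[2] → [-1, 0, 12, 10, 11, 9, 5, 2]
j=3: nums[3]=10 > 2 → no swap
j=4: nums[4]=11 > 2 → no swap
j=5: nums[5]=9 > 2 → no swap
j=6: nums[6]=5 > 2 → no swap
final swap nums[2],nums[7] → [-1, 0, 2, 10, 11, 9, 5, 12]; return 2

[-1, 0, 2, 10, 11, 9, 5, 12]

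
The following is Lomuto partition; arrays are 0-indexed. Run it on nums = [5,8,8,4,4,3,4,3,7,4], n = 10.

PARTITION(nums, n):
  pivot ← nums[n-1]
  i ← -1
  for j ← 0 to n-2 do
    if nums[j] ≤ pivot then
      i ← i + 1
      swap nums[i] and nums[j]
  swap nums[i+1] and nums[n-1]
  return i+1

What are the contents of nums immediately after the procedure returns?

[4,4,3,4,3,4,5,8,7,8]

pivot = nums[9] = 4; i = -1
j=0: nums[0]=5 > 4 → no swap
j=1: nums[1]=8 > 4 → no swap
j=2: nums[2]=8 > 4 → no swap
j=3: nums[3]=4 ≤ 4 → i=0, swap nums[0],nums[3] → [4,8,8,5,4,3,4,3,7,4]
j=4: nums[4]=4 ≤ 4 → i=1, swap nums[1],nums[4] → [4,4,8,5,8,3,4,3,7,4]
j=5: nums[5]=3 ≤ 4 → i=2, swap nums[2],nums[5] → [4,4,3,5,8,8,4,3,7,4]
j=6: nums[6]=4 ≤ 4 → i=3, swap nums[3],nums[6] → [4,4,3,4,8,8,5,3,7,4]
j=7: nums[7]=3 ≤ 4 → i=4, swap nums[4],nums[7] → [4,4,3,4,3,8,5,8,7,4]
j=8: nums[8]=7 > 4 → no swap
final swap nums[5],nums[9] → [4,4,3,4,3,4,5,8,7,8]; return 5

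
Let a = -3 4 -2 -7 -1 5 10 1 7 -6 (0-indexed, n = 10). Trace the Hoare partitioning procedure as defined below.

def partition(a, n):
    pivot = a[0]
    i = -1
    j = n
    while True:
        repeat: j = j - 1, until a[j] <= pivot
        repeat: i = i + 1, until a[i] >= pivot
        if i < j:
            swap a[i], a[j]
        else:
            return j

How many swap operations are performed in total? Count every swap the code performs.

2

pivot = a[0] = -3; i = -1, j = 10
j→9 (a[9]=-6≤-3), i→0 (a[0]=-3≥-3); i<j, swap → -6 4 -2 -7 -1 5 10 1 7 -3
j→3 (a[3]=-7≤-3), i→1 (a[1]=4≥-3); i<j, swap → -6 -7 -2 4 -1 5 10 1 7 -3
j→1, i→2; i≥j, return j=1. a = -6 -7 -2 4 -1 5 10 1 7 -3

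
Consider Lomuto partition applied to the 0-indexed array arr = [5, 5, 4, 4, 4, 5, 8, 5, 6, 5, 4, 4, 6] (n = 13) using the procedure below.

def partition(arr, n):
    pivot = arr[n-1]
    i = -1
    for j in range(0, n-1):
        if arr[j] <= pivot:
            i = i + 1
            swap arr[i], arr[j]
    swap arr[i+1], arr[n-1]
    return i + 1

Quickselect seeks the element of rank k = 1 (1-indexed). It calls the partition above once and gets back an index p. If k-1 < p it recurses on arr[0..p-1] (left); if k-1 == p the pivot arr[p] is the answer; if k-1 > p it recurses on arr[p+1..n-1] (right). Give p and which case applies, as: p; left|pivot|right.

pivot = arr[12] = 6; i = -1
j=0: arr[0]=5 ≤ 6 → i=0, swap arr[0],arr[0] (no change) → [5, 5, 4, 4, 4, 5, 8, 5, 6, 5, 4, 4, 6]
j=1: arr[1]=5 ≤ 6 → i=1, swap arr[1],arr[1] (no change) → [5, 5, 4, 4, 4, 5, 8, 5, 6, 5, 4, 4, 6]
j=2: arr[2]=4 ≤ 6 → i=2, swap arr[2],arr[2] (no change) → [5, 5, 4, 4, 4, 5, 8, 5, 6, 5, 4, 4, 6]
j=3: arr[3]=4 ≤ 6 → i=3, swap arr[3],arr[3] (no change) → [5, 5, 4, 4, 4, 5, 8, 5, 6, 5, 4, 4, 6]
j=4: arr[4]=4 ≤ 6 → i=4, swap arr[4],arr[4] (no change) → [5, 5, 4, 4, 4, 5, 8, 5, 6, 5, 4, 4, 6]
j=5: arr[5]=5 ≤ 6 → i=5, swap arr[5],arr[5] (no change) → [5, 5, 4, 4, 4, 5, 8, 5, 6, 5, 4, 4, 6]
j=6: arr[6]=8 > 6 → no swap
j=7: arr[7]=5 ≤ 6 → i=6, swap arr[6],arr[7] → [5, 5, 4, 4, 4, 5, 5, 8, 6, 5, 4, 4, 6]
j=8: arr[8]=6 ≤ 6 → i=7, swap arr[7],arr[8] → [5, 5, 4, 4, 4, 5, 5, 6, 8, 5, 4, 4, 6]
j=9: arr[9]=5 ≤ 6 → i=8, swap arr[8],arr[9] → [5, 5, 4, 4, 4, 5, 5, 6, 5, 8, 4, 4, 6]
j=10: arr[10]=4 ≤ 6 → i=9, swap arr[9],arr[10] → [5, 5, 4, 4, 4, 5, 5, 6, 5, 4, 8, 4, 6]
j=11: arr[11]=4 ≤ 6 → i=10, swap arr[10],arr[11] → [5, 5, 4, 4, 4, 5, 5, 6, 5, 4, 4, 8, 6]
final swap arr[11],arr[12] → [5, 5, 4, 4, 4, 5, 5, 6, 5, 4, 4, 6, 8]; return 11
p = 11; k-1 = 0 < 11 ⇒ left

11; left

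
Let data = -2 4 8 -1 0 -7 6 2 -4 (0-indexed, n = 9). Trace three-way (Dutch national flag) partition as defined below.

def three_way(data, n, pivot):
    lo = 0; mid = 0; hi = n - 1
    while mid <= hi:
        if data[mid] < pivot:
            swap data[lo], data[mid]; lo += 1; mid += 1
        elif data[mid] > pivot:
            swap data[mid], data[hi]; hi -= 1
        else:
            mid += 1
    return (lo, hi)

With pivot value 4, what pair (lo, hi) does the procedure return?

(6, 6)

pivot = 4; lo=0, mid=0, hi=8
data[mid]=-2<4: swap data[0],data[0]; lo=1,mid=1 → -2 4 8 -1 0 -7 6 2 -4
data[mid]=4=4: mid=2
data[mid]=8>4: swap data[2],data[8]; hi=7 → -2 4 -4 -1 0 -7 6 2 8
data[mid]=-4<4: swap data[1],data[2]; lo=2,mid=3 → -2 -4 4 -1 0 -7 6 2 8
data[mid]=-1<4: swap data[2],data[3]; lo=3,mid=4 → -2 -4 -1 4 0 -7 6 2 8
data[mid]=0<4: swap data[3],data[4]; lo=4,mid=5 → -2 -4 -1 0 4 -7 6 2 8
data[mid]=-7<4: swap data[4],data[5]; lo=5,mid=6 → -2 -4 -1 0 -7 4 6 2 8
data[mid]=6>4: swap data[6],data[7]; hi=6 → -2 -4 -1 0 -7 4 2 6 8
data[mid]=2<4: swap data[5],data[6]; lo=6,mid=7 → -2 -4 -1 0 -7 2 4 6 8
end: lo=6, hi=6; data = -2 -4 -1 0 -7 2 4 6 8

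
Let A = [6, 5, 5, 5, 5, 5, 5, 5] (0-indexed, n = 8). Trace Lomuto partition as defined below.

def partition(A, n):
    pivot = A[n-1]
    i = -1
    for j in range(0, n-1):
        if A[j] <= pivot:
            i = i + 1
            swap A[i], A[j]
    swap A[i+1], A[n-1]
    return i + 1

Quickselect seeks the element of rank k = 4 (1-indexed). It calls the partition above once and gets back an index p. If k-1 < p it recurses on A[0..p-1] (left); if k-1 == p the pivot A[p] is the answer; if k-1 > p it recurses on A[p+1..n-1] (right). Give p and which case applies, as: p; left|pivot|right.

pivot = A[7] = 5; i = -1
j=0: A[0]=6 > 5 → no swap
j=1: A[1]=5 ≤ 5 → i=0, swap A[0],A[1] → [5, 6, 5, 5, 5, 5, 5, 5]
j=2: A[2]=5 ≤ 5 → i=1, swap A[1],A[2] → [5, 5, 6, 5, 5, 5, 5, 5]
j=3: A[3]=5 ≤ 5 → i=2, swap A[2],A[3] → [5, 5, 5, 6, 5, 5, 5, 5]
j=4: A[4]=5 ≤ 5 → i=3, swap A[3],A[4] → [5, 5, 5, 5, 6, 5, 5, 5]
j=5: A[5]=5 ≤ 5 → i=4, swap A[4],A[5] → [5, 5, 5, 5, 5, 6, 5, 5]
j=6: A[6]=5 ≤ 5 → i=5, swap A[5],A[6] → [5, 5, 5, 5, 5, 5, 6, 5]
final swap A[6],A[7] → [5, 5, 5, 5, 5, 5, 5, 6]; return 6
p = 6; k-1 = 3 < 6 ⇒ left

6; left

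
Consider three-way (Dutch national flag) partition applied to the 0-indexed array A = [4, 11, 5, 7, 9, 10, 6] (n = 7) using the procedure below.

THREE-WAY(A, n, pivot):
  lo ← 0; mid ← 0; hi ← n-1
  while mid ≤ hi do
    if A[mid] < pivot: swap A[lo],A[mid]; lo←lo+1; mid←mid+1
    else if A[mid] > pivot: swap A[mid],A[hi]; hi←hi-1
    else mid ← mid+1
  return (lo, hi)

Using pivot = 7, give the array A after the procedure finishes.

[4, 6, 5, 7, 10, 9, 11]

lo=0 mid=0 hi=6
4<7: swap(0,0), lo=1 mid=1 ⇒ [4, 11, 5, 7, 9, 10, 6]
11>7: swap(1,6), hi=5 ⇒ [4, 6, 5, 7, 9, 10, 11]
6<7: swap(1,1), lo=2 mid=2 ⇒ [4, 6, 5, 7, 9, 10, 11]
5<7: swap(2,2), lo=3 mid=3 ⇒ [4, 6, 5, 7, 9, 10, 11]
7=7: mid=4
9>7: swap(4,5), hi=4 ⇒ [4, 6, 5, 7, 10, 9, 11]
10>7: swap(4,4), hi=3 ⇒ [4, 6, 5, 7, 10, 9, 11]
done. lo=3 hi=3; A=[4, 6, 5, 7, 10, 9, 11]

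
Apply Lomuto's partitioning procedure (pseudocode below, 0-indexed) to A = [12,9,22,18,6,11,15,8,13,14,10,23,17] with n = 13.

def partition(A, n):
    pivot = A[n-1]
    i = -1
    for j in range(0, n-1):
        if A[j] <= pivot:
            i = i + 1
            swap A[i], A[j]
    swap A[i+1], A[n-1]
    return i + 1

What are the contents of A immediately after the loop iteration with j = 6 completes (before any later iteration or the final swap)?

[12,9,6,11,15,18,22,8,13,14,10,23,17]

pivot = A[12] = 17; i = -1
j=0: A[0]=12 ≤ 17 → i=0, swap A[0],A[0] (no change) → [12,9,22,18,6,11,15,8,13,14,10,23,17]
j=1: A[1]=9 ≤ 17 → i=1, swap A[1],A[1] (no change) → [12,9,22,18,6,11,15,8,13,14,10,23,17]
j=2: A[2]=22 > 17 → no swap
j=3: A[3]=18 > 17 → no swap
j=4: A[4]=6 ≤ 17 → i=2, swap A[2],A[4] → [12,9,6,18,22,11,15,8,13,14,10,23,17]
j=5: A[5]=11 ≤ 17 → i=3, swap A[3],A[5] → [12,9,6,11,22,18,15,8,13,14,10,23,17]
j=6: A[6]=15 ≤ 17 → i=4, swap A[4],A[6] → [12,9,6,11,15,18,22,8,13,14,10,23,17]
(after j=6) A = [12,9,6,11,15,18,22,8,13,14,10,23,17]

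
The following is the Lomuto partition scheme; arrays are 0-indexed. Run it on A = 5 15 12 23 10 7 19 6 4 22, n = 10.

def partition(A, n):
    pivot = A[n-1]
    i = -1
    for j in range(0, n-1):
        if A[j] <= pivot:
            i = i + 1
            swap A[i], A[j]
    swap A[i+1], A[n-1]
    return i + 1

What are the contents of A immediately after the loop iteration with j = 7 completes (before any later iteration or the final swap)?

pivot=22, i=-1
j=0: 5≤22, i=0, swap(0,0) ⇒ 5 15 12 23 10 7 19 6 4 22
j=1: 15≤22, i=1, swap(1,1) ⇒ 5 15 12 23 10 7 19 6 4 22
j=2: 12≤22, i=2, swap(2,2) ⇒ 5 15 12 23 10 7 19 6 4 22
j=3: 23>22, skip
j=4: 10≤22, i=3, swap(3,4) ⇒ 5 15 12 10 23 7 19 6 4 22
j=5: 7≤22, i=4, swap(4,5) ⇒ 5 15 12 10 7 23 19 6 4 22
j=6: 19≤22, i=5, swap(5,6) ⇒ 5 15 12 10 7 19 23 6 4 22
j=7: 6≤22, i=6, swap(6,7) ⇒ 5 15 12 10 7 19 6 23 4 22
(after j=7) A = 5 15 12 10 7 19 6 23 4 22

5 15 12 10 7 19 6 23 4 22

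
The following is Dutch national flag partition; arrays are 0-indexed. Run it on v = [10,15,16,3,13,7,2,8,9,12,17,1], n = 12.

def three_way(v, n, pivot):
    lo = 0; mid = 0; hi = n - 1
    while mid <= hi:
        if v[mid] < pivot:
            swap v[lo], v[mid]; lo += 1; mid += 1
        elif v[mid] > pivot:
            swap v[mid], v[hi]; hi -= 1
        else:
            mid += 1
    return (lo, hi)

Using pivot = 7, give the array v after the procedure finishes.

pivot = 7; lo=0, mid=0, hi=11
v[mid]=10>7: swap v[0],v[11]; hi=10 → [1,15,16,3,13,7,2,8,9,12,17,10]
v[mid]=1<7: swap v[0],v[0]; lo=1,mid=1 → [1,15,16,3,13,7,2,8,9,12,17,10]
v[mid]=15>7: swap v[1],v[10]; hi=9 → [1,17,16,3,13,7,2,8,9,12,15,10]
v[mid]=17>7: swap v[1],v[9]; hi=8 → [1,12,16,3,13,7,2,8,9,17,15,10]
v[mid]=12>7: swap v[1],v[8]; hi=7 → [1,9,16,3,13,7,2,8,12,17,15,10]
v[mid]=9>7: swap v[1],v[7]; hi=6 → [1,8,16,3,13,7,2,9,12,17,15,10]
v[mid]=8>7: swap v[1],v[6]; hi=5 → [1,2,16,3,13,7,8,9,12,17,15,10]
v[mid]=2<7: swap v[1],v[1]; lo=2,mid=2 → [1,2,16,3,13,7,8,9,12,17,15,10]
v[mid]=16>7: swap v[2],v[5]; hi=4 → [1,2,7,3,13,16,8,9,12,17,15,10]
v[mid]=7=7: mid=3
v[mid]=3<7: swap v[2],v[3]; lo=3,mid=4 → [1,2,3,7,13,16,8,9,12,17,15,10]
v[mid]=13>7: swap v[4],v[4]; hi=3 → [1,2,3,7,13,16,8,9,12,17,15,10]
end: lo=3, hi=3; v = [1,2,3,7,13,16,8,9,12,17,15,10]

[1,2,3,7,13,16,8,9,12,17,15,10]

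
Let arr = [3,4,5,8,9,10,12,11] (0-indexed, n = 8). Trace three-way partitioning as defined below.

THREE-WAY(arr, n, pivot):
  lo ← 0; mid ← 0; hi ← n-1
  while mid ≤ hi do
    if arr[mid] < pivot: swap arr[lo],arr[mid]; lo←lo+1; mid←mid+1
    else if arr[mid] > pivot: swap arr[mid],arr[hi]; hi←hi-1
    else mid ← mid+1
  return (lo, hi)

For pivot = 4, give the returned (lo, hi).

(1, 1)

lo=0 mid=0 hi=7
3<4: swap(0,0), lo=1 mid=1 ⇒ [3,4,5,8,9,10,12,11]
4=4: mid=2
5>4: swap(2,7), hi=6 ⇒ [3,4,11,8,9,10,12,5]
11>4: swap(2,6), hi=5 ⇒ [3,4,12,8,9,10,11,5]
12>4: swap(2,5), hi=4 ⇒ [3,4,10,8,9,12,11,5]
10>4: swap(2,4), hi=3 ⇒ [3,4,9,8,10,12,11,5]
9>4: swap(2,3), hi=2 ⇒ [3,4,8,9,10,12,11,5]
8>4: swap(2,2), hi=1 ⇒ [3,4,8,9,10,12,11,5]
done. lo=1 hi=1; arr=[3,4,8,9,10,12,11,5]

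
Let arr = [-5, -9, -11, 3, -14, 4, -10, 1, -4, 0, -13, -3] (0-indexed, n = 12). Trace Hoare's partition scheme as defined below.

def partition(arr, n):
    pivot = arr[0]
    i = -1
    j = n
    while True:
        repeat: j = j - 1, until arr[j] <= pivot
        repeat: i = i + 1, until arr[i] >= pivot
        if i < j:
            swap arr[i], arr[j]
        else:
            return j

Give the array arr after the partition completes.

pivot = arr[0] = -5; i = -1, j = 12
j→10 (arr[10]=-13≤-5), i→0 (arr[0]=-5≥-5); i<j, swap → [-13, -9, -11, 3, -14, 4, -10, 1, -4, 0, -5, -3]
j→6 (arr[6]=-10≤-5), i→3 (arr[3]=3≥-5); i<j, swap → [-13, -9, -11, -10, -14, 4, 3, 1, -4, 0, -5, -3]
j→4, i→5; i≥j, return j=4. arr = [-13, -9, -11, -10, -14, 4, 3, 1, -4, 0, -5, -3]

[-13, -9, -11, -10, -14, 4, 3, 1, -4, 0, -5, -3]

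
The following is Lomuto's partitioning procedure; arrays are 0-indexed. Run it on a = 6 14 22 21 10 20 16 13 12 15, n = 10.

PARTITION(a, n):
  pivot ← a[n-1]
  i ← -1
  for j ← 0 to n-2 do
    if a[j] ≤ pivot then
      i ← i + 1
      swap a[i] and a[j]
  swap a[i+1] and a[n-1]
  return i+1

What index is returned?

5

pivot=15, i=-1
j=0: 6≤15, i=0, swap(0,0) ⇒ 6 14 22 21 10 20 16 13 12 15
j=1: 14≤15, i=1, swap(1,1) ⇒ 6 14 22 21 10 20 16 13 12 15
j=2: 22>15, skip
j=3: 21>15, skip
j=4: 10≤15, i=2, swap(2,4) ⇒ 6 14 10 21 22 20 16 13 12 15
j=5: 20>15, skip
j=6: 16>15, skip
j=7: 13≤15, i=3, swap(3,7) ⇒ 6 14 10 13 22 20 16 21 12 15
j=8: 12≤15, i=4, swap(4,8) ⇒ 6 14 10 13 12 20 16 21 22 15
swap(5,9) ⇒ 6 14 10 13 12 15 16 21 22 20; return 5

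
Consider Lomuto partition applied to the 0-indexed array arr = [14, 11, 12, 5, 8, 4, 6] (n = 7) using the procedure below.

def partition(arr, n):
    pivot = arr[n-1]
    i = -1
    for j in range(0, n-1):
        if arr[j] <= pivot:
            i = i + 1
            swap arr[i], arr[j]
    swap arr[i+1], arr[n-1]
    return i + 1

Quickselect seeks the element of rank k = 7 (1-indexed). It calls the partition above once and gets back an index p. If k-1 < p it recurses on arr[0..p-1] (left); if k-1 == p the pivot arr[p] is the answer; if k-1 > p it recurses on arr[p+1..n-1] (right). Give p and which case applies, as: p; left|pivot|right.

pivot = arr[6] = 6; i = -1
j=0: arr[0]=14 > 6 → no swap
j=1: arr[1]=11 > 6 → no swap
j=2: arr[2]=12 > 6 → no swap
j=3: arr[3]=5 ≤ 6 → i=0, swap arr[0],arr[3] → [5, 11, 12, 14, 8, 4, 6]
j=4: arr[4]=8 > 6 → no swap
j=5: arr[5]=4 ≤ 6 → i=1, swap arr[1],arr[5] → [5, 4, 12, 14, 8, 11, 6]
final swap arr[2],arr[6] → [5, 4, 6, 14, 8, 11, 12]; return 2
p = 2; k-1 = 6 > 2 ⇒ right

2; right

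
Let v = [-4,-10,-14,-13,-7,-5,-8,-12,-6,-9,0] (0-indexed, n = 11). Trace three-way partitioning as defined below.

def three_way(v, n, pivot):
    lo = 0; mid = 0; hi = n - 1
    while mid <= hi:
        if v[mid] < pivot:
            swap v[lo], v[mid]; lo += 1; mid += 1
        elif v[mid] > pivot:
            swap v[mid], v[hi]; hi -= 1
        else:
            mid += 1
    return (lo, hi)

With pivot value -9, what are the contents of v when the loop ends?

[-10,-14,-13,-12,-9,-8,-5,-6,-7,0,-4]

lo=0 mid=0 hi=10
-4>-9: swap(0,10), hi=9 ⇒ [0,-10,-14,-13,-7,-5,-8,-12,-6,-9,-4]
0>-9: swap(0,9), hi=8 ⇒ [-9,-10,-14,-13,-7,-5,-8,-12,-6,0,-4]
-9=-9: mid=1
-10<-9: swap(0,1), lo=1 mid=2 ⇒ [-10,-9,-14,-13,-7,-5,-8,-12,-6,0,-4]
-14<-9: swap(1,2), lo=2 mid=3 ⇒ [-10,-14,-9,-13,-7,-5,-8,-12,-6,0,-4]
-13<-9: swap(2,3), lo=3 mid=4 ⇒ [-10,-14,-13,-9,-7,-5,-8,-12,-6,0,-4]
-7>-9: swap(4,8), hi=7 ⇒ [-10,-14,-13,-9,-6,-5,-8,-12,-7,0,-4]
-6>-9: swap(4,7), hi=6 ⇒ [-10,-14,-13,-9,-12,-5,-8,-6,-7,0,-4]
-12<-9: swap(3,4), lo=4 mid=5 ⇒ [-10,-14,-13,-12,-9,-5,-8,-6,-7,0,-4]
-5>-9: swap(5,6), hi=5 ⇒ [-10,-14,-13,-12,-9,-8,-5,-6,-7,0,-4]
-8>-9: swap(5,5), hi=4 ⇒ [-10,-14,-13,-12,-9,-8,-5,-6,-7,0,-4]
done. lo=4 hi=4; v=[-10,-14,-13,-12,-9,-8,-5,-6,-7,0,-4]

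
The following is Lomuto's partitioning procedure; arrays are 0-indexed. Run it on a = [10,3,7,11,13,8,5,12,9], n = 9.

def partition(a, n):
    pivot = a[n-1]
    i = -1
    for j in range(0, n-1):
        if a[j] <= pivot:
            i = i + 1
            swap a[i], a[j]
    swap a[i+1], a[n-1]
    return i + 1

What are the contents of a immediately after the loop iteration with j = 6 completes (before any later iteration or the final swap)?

pivot = a[8] = 9; i = -1
j=0: a[0]=10 > 9 → no swap
j=1: a[1]=3 ≤ 9 → i=0, swap a[0],a[1] → [3,10,7,11,13,8,5,12,9]
j=2: a[2]=7 ≤ 9 → i=1, swap a[1],a[2] → [3,7,10,11,13,8,5,12,9]
j=3: a[3]=11 > 9 → no swap
j=4: a[4]=13 > 9 → no swap
j=5: a[5]=8 ≤ 9 → i=2, swap a[2],a[5] → [3,7,8,11,13,10,5,12,9]
j=6: a[6]=5 ≤ 9 → i=3, swap a[3],a[6] → [3,7,8,5,13,10,11,12,9]
(after j=6) a = [3,7,8,5,13,10,11,12,9]

[3,7,8,5,13,10,11,12,9]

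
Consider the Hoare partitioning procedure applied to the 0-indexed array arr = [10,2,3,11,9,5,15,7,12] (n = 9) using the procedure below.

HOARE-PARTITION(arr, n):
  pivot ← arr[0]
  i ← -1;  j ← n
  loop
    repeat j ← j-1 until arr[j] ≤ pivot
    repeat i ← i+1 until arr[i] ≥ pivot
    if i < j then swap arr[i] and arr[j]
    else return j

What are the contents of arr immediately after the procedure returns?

pivot=10
j stops at 7 (7), i stops at 0 (10); swap ⇒ [7,2,3,11,9,5,15,10,12]
j stops at 5 (5), i stops at 3 (11); swap ⇒ [7,2,3,5,9,11,15,10,12]
j stops at 4, i stops at 5; i≥j ⇒ return 4. arr=[7,2,3,5,9,11,15,10,12]

[7,2,3,5,9,11,15,10,12]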